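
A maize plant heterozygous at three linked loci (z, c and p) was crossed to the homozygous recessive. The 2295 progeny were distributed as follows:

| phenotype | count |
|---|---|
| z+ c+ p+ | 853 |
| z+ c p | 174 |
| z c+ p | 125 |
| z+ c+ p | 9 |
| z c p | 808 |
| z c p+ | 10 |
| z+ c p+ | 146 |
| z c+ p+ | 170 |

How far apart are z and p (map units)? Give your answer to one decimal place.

The two most frequent reciprocal classes, z c p and z+ c+ p+, are the parental types, so the F1 was z c p / z+ c+ p+.
The two rarest classes, z c p+ and z+ c+ p, are the double crossovers. Comparing them with the parentals, only the p allele has switched, so p is the middle locus and the order is c – p – z.
Crossovers in the p–z interval produce the single-crossover classes z+ c p and z c+ p+ (174 + 170 = 344) plus the double crossovers (19).
RF(p–z) = (344 + 19) / 2295 = 363/2295 = 0.1582 → 15.8 map units.

15.8 map units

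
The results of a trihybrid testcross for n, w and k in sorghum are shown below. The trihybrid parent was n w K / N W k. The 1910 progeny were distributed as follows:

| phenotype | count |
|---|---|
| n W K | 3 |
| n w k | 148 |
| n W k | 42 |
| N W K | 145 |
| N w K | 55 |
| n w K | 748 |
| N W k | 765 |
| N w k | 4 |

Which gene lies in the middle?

The two rarest classes, n W K and N w k, are the double crossovers. Comparing them with the parentals, only the w allele has switched, so w is the middle locus and the order is k – w – n.

w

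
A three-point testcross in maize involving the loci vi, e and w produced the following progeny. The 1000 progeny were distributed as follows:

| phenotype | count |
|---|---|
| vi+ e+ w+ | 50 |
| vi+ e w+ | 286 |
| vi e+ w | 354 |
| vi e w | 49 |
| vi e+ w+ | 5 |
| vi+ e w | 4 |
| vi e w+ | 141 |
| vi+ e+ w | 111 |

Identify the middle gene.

w

The two most frequent reciprocal classes, vi+ e w+ and vi e+ w, are the parental types, so the F1 was vi+ e w+ / vi e+ w.
The two rarest classes, vi+ e w and vi e+ w+, are the double crossovers. Comparing them with the parentals, only the w allele has switched, so w is the middle locus and the order is vi – w – e.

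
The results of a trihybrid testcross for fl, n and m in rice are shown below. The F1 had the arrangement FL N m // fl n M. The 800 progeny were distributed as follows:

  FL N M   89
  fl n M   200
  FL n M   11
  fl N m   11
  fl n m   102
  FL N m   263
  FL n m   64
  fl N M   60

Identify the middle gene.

The two rarest classes, fl N m and FL n M, are the double crossovers. Comparing them with the parentals, only the fl allele has switched, so fl is the middle locus and the order is m – fl – n.

fl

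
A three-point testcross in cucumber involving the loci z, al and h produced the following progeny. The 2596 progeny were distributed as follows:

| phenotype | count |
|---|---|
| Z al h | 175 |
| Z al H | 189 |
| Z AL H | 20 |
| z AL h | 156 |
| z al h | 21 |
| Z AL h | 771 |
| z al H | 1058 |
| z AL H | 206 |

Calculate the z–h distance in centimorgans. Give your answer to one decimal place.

14.9 centimorgans

The two most frequent reciprocal classes, Z AL h and z al H, are the parental types, so the F1 was Z AL h / z al H.
The two rarest classes, Z AL H and z al h, are the double crossovers. Comparing them with the parentals, only the h allele has switched, so h is the middle locus and the order is al – h – z.
Crossovers in the h–z interval produce the single-crossover classes z AL h and Z al H (156 + 189 = 345) plus the double crossovers (41).
RF(h–z) = (345 + 41) / 2596 = 386/2596 = 0.1487 → 14.9 centimorgans.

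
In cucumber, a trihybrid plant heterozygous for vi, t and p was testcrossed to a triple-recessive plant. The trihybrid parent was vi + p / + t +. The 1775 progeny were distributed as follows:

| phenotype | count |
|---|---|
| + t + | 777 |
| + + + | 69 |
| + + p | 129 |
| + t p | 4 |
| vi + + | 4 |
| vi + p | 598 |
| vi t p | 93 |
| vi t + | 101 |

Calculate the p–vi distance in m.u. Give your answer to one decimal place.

The two rarest classes, vi + + and + t p, are the double crossovers. Comparing them with the parentals, only the p allele has switched, so p is the middle locus and the order is t – p – vi.
Crossovers in the p–vi interval produce the single-crossover classes + + p and vi t + (129 + 101 = 230) plus the double crossovers (8).
RF(p–vi) = (230 + 8) / 1775 = 238/1775 = 0.1341 → 13.4 m.u.

13.4 m.u.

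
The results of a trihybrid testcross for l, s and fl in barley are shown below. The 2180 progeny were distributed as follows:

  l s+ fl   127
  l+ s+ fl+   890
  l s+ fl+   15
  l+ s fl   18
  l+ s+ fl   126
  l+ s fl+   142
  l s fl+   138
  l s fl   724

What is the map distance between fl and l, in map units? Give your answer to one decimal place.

13.6 map units

The two most frequent reciprocal classes, l+ s+ fl+ and l s fl, are the parental types, so the F1 was l+ s+ fl+ / l s fl.
The two rarest classes, l s+ fl+ and l+ s fl, are the double crossovers. Comparing them with the parentals, only the l allele has switched, so l is the middle locus and the order is s – l – fl.
Crossovers in the l–fl interval produce the single-crossover classes l+ s+ fl and l s fl+ (126 + 138 = 264) plus the double crossovers (33).
RF(l–fl) = (264 + 33) / 2180 = 297/2180 = 0.1362 → 13.6 map units.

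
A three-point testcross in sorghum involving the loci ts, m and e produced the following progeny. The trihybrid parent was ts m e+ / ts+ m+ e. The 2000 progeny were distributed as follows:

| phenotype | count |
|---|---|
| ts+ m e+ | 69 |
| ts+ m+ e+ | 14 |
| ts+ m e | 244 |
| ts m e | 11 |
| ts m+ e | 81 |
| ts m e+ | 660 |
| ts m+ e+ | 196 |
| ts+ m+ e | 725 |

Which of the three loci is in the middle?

e

The two rarest classes, ts m e and ts+ m+ e+, are the double crossovers. Comparing them with the parentals, only the e allele has switched, so e is the middle locus and the order is m – e – ts.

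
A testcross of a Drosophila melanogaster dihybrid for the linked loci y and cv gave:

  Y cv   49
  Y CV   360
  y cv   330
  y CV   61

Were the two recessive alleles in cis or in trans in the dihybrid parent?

cis

The two most frequent classes are Y CV (360) and y cv (330); these are the parental (non-recombinant) types.
So the F1 carried Y CV on one chromosome and y cv on the other — the recessive alleles are on the same chromosome (cis / coupling).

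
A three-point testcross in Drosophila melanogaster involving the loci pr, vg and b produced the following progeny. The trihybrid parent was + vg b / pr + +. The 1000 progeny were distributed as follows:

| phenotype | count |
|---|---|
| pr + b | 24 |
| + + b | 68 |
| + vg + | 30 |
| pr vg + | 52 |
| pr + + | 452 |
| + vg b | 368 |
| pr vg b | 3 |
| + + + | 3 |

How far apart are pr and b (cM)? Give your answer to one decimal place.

6.0 cM

The two rarest classes, pr vg b and + + +, are the double crossovers. Comparing them with the parentals, only the pr allele has switched, so pr is the middle locus and the order is b – pr – vg.
Crossovers in the b–pr interval produce the single-crossover classes + vg + and pr + b (30 + 24 = 54) plus the double crossovers (6).
RF(b–pr) = (54 + 6) / 1000 = 60/1000 = 0.0600 → 6.0 cM.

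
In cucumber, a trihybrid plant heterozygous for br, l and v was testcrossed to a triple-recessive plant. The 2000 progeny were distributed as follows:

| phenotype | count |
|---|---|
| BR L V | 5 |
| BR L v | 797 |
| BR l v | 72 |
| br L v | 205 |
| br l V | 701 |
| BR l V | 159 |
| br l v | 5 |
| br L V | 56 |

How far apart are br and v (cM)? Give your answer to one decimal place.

The two most frequent reciprocal classes, BR L v and br l V, are the parental types, so the F1 was BR L v / br l V.
The two rarest classes, BR L V and br l v, are the double crossovers. Comparing them with the parentals, only the v allele has switched, so v is the middle locus and the order is br – v – l.
Crossovers in the br–v interval produce the single-crossover classes br L v and BR l V (205 + 159 = 364) plus the double crossovers (10).
RF(br–v) = (364 + 10) / 2000 = 374/2000 = 0.1870 → 18.7 cM.

18.7 cM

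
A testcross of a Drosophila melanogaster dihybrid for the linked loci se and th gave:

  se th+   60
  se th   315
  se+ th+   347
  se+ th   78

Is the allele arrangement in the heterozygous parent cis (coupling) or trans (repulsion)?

The two most frequent classes are se+ th+ (347) and se th (315); these are the parental (non-recombinant) types.
So the F1 carried se+ th+ on one chromosome and se th on the other — the recessive alleles are on the same chromosome (cis / coupling).

cis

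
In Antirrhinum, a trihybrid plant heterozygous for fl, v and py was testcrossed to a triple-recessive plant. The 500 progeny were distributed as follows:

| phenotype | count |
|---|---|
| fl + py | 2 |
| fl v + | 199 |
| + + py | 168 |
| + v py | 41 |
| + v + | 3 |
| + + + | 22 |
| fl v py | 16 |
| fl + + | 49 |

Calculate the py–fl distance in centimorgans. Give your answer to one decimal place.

The two most frequent reciprocal classes, fl v + and + + py, are the parental types, so the F1 was fl v + / + + py.
The two rarest classes, + v + and fl + py, are the double crossovers. Comparing them with the parentals, only the fl allele has switched, so fl is the middle locus and the order is v – fl – py.
Crossovers in the fl–py interval produce the single-crossover classes fl v py and + + + (16 + 22 = 38) plus the double crossovers (5).
RF(fl–py) = (38 + 5) / 500 = 43/500 = 0.0860 → 8.6 centimorgans.

8.6 centimorgans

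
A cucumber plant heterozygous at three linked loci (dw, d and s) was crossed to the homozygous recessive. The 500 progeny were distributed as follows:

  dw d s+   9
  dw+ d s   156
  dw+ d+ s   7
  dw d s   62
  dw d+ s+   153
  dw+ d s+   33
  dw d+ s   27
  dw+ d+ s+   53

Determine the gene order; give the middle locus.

The two most frequent reciprocal classes, dw+ d s and dw d+ s+, are the parental types, so the F1 was dw+ d s / dw d+ s+.
The two rarest classes, dw+ d+ s and dw d s+, are the double crossovers. Comparing them with the parentals, only the d allele has switched, so d is the middle locus and the order is dw – d – s.

d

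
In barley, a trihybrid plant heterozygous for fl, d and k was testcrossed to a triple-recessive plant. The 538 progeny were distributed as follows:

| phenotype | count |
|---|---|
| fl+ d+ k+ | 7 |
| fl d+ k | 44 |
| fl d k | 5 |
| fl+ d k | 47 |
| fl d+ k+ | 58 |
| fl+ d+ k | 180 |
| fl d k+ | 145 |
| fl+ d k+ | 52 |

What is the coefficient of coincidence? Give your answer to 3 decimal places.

0.511

The two most frequent reciprocal classes, fl+ d+ k and fl d k+, are the parental types, so the F1 was fl+ d+ k / fl d k+.
The two rarest classes, fl+ d+ k+ and fl d k, are the double crossovers. Comparing them with the parentals, only the k allele has switched, so k is the middle locus and the order is fl – k – d.
fl–k: (96 + 12)/538 = 0.2007; k–d: (105 + 12)/538 = 0.2175.
Expected DCO frequency = 0.2007 × 0.2175 ≈ 0.04365; observed = 12/538 ≈ 0.02230.
Coefficient of coincidence = 0.02230/0.04365 ≈ 0.511.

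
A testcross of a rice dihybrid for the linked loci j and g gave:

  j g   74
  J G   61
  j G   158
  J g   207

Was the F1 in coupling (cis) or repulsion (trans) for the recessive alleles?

The two most frequent classes are J g (207) and j G (158); these are the parental (non-recombinant) types.
So the F1 carried J g on one chromosome and j G on the other — the recessive alleles are on opposite chromosomes (trans / repulsion).

trans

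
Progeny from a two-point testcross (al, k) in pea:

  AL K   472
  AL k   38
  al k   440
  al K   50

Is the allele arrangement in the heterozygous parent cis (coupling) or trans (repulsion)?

cis

The two most frequent classes are AL K (472) and al k (440); these are the parental (non-recombinant) types.
So the F1 carried AL K on one chromosome and al k on the other — the recessive alleles are on the same chromosome (cis / coupling).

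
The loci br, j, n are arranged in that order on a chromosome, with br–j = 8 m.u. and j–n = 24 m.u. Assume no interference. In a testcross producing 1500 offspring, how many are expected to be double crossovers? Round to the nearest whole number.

29

Map distances give recombination frequencies of 0.080 and 0.240 for the two intervals.
With no interference, expected double-crossover frequency = 0.080 × 0.240 = 0.01920.
Expected number = 0.01920 × 1500 = 28.80 ≈ 29.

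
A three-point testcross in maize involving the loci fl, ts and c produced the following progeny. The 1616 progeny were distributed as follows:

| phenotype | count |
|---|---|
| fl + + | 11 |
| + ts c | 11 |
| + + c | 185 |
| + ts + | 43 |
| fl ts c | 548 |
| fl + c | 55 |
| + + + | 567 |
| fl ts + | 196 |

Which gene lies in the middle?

fl

The two most frequent reciprocal classes, fl ts c and + + +, are the parental types, so the F1 was fl ts c / + + +.
The two rarest classes, + ts c and fl + +, are the double crossovers. Comparing them with the parentals, only the fl allele has switched, so fl is the middle locus and the order is c – fl – ts.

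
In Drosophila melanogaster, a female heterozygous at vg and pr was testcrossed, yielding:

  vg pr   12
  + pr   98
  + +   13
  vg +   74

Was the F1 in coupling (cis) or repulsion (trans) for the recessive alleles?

The two most frequent classes are + pr (98) and vg + (74); these are the parental (non-recombinant) types.
So the F1 carried + pr on one chromosome and vg + on the other — the recessive alleles are on opposite chromosomes (trans / repulsion).

trans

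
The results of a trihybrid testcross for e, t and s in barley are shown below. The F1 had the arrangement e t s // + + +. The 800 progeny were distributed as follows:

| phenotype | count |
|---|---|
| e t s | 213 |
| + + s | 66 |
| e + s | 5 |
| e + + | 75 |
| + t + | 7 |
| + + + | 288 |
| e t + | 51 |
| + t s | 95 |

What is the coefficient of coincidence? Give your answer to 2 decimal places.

0.41

The two rarest classes, e + s and + t +, are the double crossovers. Comparing them with the parentals, only the t allele has switched, so t is the middle locus and the order is e – t – s.
e–t: (170 + 12)/800 = 0.2275; t–s: (117 + 12)/800 = 0.1613.
Expected DCO frequency = 0.2275 × 0.1613 ≈ 0.03670; observed = 12/800 ≈ 0.01500.
Coefficient of coincidence = 0.01500/0.03670 ≈ 0.41.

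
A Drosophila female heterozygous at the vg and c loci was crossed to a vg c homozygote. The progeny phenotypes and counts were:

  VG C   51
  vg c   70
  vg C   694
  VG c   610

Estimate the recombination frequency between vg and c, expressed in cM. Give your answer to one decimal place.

The two most frequent classes, VG c (610) and vg C (694), are the parental types, so the F1 was VG c / vg C.
The recombinant classes are VG C and vg c: 51 + 70 = 121.
Recombination frequency = 121/1425 = 0.0849 ≈ 8.5%, i.e. 8.5 cM.

8.5 cM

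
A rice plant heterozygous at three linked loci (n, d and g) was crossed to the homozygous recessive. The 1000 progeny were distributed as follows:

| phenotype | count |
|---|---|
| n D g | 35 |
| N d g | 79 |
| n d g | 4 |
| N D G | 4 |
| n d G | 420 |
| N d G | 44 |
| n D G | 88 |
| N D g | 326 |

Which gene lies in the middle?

g

The two most frequent reciprocal classes, N D g and n d G, are the parental types, so the F1 was N D g / n d G.
The two rarest classes, N D G and n d g, are the double crossovers. Comparing them with the parentals, only the g allele has switched, so g is the middle locus and the order is d – g – n.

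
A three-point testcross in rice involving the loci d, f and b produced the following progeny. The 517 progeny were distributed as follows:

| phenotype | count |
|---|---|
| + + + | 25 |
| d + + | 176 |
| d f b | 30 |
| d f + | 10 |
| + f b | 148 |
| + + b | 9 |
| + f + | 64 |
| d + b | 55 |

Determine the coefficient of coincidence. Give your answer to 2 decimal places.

0.96

The two most frequent reciprocal classes, + f b and d + +, are the parental types, so the F1 was + f b / d + +.
The two rarest classes, + + b and d f +, are the double crossovers. Comparing them with the parentals, only the f allele has switched, so f is the middle locus and the order is b – f – d.
b–f: (119 + 19)/517 = 0.2669; f–d: (55 + 19)/517 = 0.1431.
Expected DCO frequency = 0.2669 × 0.1431 ≈ 0.03819; observed = 19/517 ≈ 0.03675.
Coefficient of coincidence = 0.03675/0.03819 ≈ 0.96.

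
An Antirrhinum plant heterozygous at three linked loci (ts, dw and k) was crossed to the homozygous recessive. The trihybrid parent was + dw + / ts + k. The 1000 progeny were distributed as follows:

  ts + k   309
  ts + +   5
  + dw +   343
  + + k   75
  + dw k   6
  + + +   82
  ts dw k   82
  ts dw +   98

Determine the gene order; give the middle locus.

The two rarest classes, + dw k and ts + +, are the double crossovers. Comparing them with the parentals, only the k allele has switched, so k is the middle locus and the order is dw – k – ts.

k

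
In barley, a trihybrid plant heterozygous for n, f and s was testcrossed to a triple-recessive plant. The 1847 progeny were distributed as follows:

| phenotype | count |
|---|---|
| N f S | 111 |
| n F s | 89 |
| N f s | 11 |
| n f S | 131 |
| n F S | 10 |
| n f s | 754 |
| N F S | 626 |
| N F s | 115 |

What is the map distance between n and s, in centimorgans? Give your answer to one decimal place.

The two most frequent reciprocal classes, n f s and N F S, are the parental types, so the F1 was n f s / N F S.
The two rarest classes, N f s and n F S, are the double crossovers. Comparing them with the parentals, only the n allele has switched, so n is the middle locus and the order is s – n – f.
Crossovers in the s–n interval produce the single-crossover classes n f S and N F s (131 + 115 = 246) plus the double crossovers (21).
RF(s–n) = (246 + 21) / 1847 = 267/1847 = 0.1446 → 14.5 centimorgans.

14.5 centimorgans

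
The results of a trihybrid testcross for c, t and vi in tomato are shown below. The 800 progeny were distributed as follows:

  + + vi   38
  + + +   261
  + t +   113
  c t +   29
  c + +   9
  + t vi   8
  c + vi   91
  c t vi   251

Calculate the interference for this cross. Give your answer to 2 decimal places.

0.27

The two most frequent reciprocal classes, + + + and c t vi, are the parental types, so the F1 was + + + / c t vi.
The two rarest classes, c + + and + t vi, are the double crossovers. Comparing them with the parentals, only the c allele has switched, so c is the middle locus and the order is vi – c – t.
vi–c: (67 + 17)/800 = 0.1050; c–t: (204 + 17)/800 = 0.2762.
Expected DCO frequency = 0.1050 × 0.2762 ≈ 0.02900; observed = 17/800 ≈ 0.02125.
Coefficient of coincidence = 0.02125/0.02900 ≈ 0.73; interference = 1 − 0.73 = 0.27.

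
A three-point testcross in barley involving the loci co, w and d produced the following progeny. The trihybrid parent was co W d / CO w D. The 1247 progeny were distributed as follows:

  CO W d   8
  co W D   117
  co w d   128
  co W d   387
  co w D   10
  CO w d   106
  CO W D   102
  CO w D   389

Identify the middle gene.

The two rarest classes, CO W d and co w D, are the double crossovers. Comparing them with the parentals, only the co allele has switched, so co is the middle locus and the order is d – co – w.

co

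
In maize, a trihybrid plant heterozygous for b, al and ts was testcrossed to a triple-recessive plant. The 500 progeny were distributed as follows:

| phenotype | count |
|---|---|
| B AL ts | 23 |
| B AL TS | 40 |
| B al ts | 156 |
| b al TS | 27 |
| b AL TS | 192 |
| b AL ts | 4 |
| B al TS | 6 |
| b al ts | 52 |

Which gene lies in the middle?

ts

The two most frequent reciprocal classes, b AL TS and B al ts, are the parental types, so the F1 was b AL TS / B al ts.
The two rarest classes, b AL ts and B al TS, are the double crossovers. Comparing them with the parentals, only the ts allele has switched, so ts is the middle locus and the order is al – ts – b.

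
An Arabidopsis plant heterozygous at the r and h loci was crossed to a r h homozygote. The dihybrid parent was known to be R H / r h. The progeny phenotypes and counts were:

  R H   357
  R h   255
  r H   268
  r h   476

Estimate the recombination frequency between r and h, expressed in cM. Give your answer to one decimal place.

38.6 cM

The recombinant classes are R h and r H: 255 + 268 = 523.
Recombination frequency = 523/1356 = 0.3857 ≈ 38.6%, i.e. 38.6 cM.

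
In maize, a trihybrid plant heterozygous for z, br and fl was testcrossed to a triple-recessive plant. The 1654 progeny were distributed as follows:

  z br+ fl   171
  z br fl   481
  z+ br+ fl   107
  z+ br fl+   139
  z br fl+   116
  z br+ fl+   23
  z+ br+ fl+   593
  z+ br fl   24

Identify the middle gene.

The two most frequent reciprocal classes, z br fl and z+ br+ fl+, are the parental types, so the F1 was z br fl / z+ br+ fl+.
The two rarest classes, z+ br fl and z br+ fl+, are the double crossovers. Comparing them with the parentals, only the z allele has switched, so z is the middle locus and the order is br – z – fl.

z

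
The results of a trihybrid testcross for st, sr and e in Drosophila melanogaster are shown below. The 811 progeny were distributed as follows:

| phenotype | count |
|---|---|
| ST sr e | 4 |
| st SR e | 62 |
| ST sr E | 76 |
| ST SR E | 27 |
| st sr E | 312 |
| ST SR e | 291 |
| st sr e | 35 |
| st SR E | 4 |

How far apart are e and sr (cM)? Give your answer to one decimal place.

The two most frequent reciprocal classes, st sr E and ST SR e, are the parental types, so the F1 was st sr E / ST SR e.
The two rarest classes, st SR E and ST sr e, are the double crossovers. Comparing them with the parentals, only the sr allele has switched, so sr is the middle locus and the order is e – sr – st.
Crossovers in the e–sr interval produce the single-crossover classes st sr e and ST SR E (35 + 27 = 62) plus the double crossovers (8).
RF(e–sr) = (62 + 8) / 811 = 70/811 = 0.0863 → 8.6 cM.

8.6 cM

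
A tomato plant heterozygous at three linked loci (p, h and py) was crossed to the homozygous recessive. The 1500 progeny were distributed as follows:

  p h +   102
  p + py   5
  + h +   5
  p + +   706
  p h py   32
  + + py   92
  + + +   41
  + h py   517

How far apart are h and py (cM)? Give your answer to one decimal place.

The two most frequent reciprocal classes, p + + and + h py, are the parental types, so the F1 was p + + / + h py.
The two rarest classes, p + py and + h +, are the double crossovers. Comparing them with the parentals, only the py allele has switched, so py is the middle locus and the order is h – py – p.
Crossovers in the h–py interval produce the single-crossover classes p h + and + + py (102 + 92 = 194) plus the double crossovers (10).
RF(h–py) = (194 + 10) / 1500 = 204/1500 = 0.1360 → 13.6 cM.

13.6 cM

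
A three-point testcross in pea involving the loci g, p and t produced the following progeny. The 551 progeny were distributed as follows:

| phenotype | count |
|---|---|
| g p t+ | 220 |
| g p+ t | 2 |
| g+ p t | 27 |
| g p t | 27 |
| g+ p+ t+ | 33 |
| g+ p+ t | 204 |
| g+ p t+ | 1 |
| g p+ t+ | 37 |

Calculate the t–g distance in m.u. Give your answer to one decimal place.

11.4 m.u.

The two most frequent reciprocal classes, g+ p+ t and g p t+, are the parental types, so the F1 was g+ p+ t / g p t+.
The two rarest classes, g p+ t and g+ p t+, are the double crossovers. Comparing them with the parentals, only the g allele has switched, so g is the middle locus and the order is p – g – t.
Crossovers in the g–t interval produce the single-crossover classes g+ p+ t+ and g p t (33 + 27 = 60) plus the double crossovers (3).
RF(g–t) = (60 + 3) / 551 = 63/551 = 0.1143 → 11.4 m.u.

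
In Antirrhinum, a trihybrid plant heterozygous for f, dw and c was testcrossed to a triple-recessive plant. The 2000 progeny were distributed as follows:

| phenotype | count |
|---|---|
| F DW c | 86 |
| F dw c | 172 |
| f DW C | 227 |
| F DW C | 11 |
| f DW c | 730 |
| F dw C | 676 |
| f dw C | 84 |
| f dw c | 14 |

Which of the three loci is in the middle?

The two most frequent reciprocal classes, f DW c and F dw C, are the parental types, so the F1 was f DW c / F dw C.
The two rarest classes, f dw c and F DW C, are the double crossovers. Comparing them with the parentals, only the dw allele has switched, so dw is the middle locus and the order is f – dw – c.

dw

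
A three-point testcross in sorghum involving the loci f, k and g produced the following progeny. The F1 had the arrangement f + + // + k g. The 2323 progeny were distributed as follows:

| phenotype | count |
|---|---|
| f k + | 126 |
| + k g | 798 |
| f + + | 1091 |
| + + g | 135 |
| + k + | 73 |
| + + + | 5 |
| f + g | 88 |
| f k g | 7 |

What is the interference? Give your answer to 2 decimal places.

0.41

The two rarest classes, + + + and f k g, are the double crossovers. Comparing them with the parentals, only the f allele has switched, so f is the middle locus and the order is k – f – g.
k–f: (261 + 12)/2323 = 0.1175; f–g: (161 + 12)/2323 = 0.0745.
Expected DCO frequency = 0.1175 × 0.0745 ≈ 0.00875; observed = 12/2323 ≈ 0.00517.
Coefficient of coincidence = 0.00517/0.00875 ≈ 0.59; interference = 1 − 0.59 = 0.41.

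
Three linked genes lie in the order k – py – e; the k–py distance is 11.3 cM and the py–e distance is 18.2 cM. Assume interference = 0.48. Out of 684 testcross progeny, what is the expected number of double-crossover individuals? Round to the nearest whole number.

Map distances give recombination frequencies of 0.113 and 0.182 for the two intervals.
With interference 0.48 (so coincidence = 0.52), expected double-crossover frequency = 0.113 × 0.182 × 0.52 = 0.01069.
Expected number = 0.01069 × 684 = 7.31 ≈ 7.

7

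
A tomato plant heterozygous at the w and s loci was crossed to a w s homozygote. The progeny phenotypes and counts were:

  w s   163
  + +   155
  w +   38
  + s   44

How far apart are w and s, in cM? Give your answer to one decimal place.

The two most frequent classes, + + (155) and w s (163), are the parental types, so the F1 was + + / w s.
The recombinant classes are + s and w +: 44 + 38 = 82.
Recombination frequency = 82/400 = 0.2050 ≈ 20.5%, i.e. 20.5 cM.

20.5 cM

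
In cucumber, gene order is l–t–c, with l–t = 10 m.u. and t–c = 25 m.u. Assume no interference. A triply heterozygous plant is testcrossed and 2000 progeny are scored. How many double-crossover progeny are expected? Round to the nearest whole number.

Map distances give recombination frequencies of 0.100 and 0.250 for the two intervals.
With no interference, expected double-crossover frequency = 0.100 × 0.250 = 0.02500.
Expected number = 0.02500 × 2000 = 50.00 ≈ 50.

50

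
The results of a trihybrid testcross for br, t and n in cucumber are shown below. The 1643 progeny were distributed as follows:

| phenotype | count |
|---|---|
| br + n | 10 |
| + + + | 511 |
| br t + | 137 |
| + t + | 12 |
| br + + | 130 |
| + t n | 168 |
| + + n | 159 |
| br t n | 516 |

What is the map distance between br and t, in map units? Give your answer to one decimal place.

19.5 map units

The two most frequent reciprocal classes, + + + and br t n, are the parental types, so the F1 was + + + / br t n.
The two rarest classes, + t + and br + n, are the double crossovers. Comparing them with the parentals, only the t allele has switched, so t is the middle locus and the order is n – t – br.
Crossovers in the t–br interval produce the single-crossover classes br + + and + t n (130 + 168 = 298) plus the double crossovers (22).
RF(t–br) = (298 + 22) / 1643 = 320/1643 = 0.1948 → 19.5 map units.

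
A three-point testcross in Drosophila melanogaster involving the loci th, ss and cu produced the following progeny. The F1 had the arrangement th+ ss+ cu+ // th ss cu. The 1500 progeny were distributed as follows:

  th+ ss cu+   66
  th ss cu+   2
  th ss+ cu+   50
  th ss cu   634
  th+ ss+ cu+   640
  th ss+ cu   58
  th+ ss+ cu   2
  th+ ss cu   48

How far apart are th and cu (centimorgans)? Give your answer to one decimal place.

The two rarest classes, th+ ss+ cu and th ss cu+, are the double crossovers. Comparing them with the parentals, only the cu allele has switched, so cu is the middle locus and the order is th – cu – ss.
Crossovers in the th–cu interval produce the single-crossover classes th ss+ cu+ and th+ ss cu (50 + 48 = 98) plus the double crossovers (4).
RF(th–cu) = (98 + 4) / 1500 = 102/1500 = 0.0680 → 6.8 centimorgans.

6.8 centimorgans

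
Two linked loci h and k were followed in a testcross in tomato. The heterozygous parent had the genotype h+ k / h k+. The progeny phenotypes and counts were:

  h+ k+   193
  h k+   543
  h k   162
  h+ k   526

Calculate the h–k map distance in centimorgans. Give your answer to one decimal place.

The recombinant classes are h+ k+ and h k: 193 + 162 = 355.
Recombination frequency = 355/1424 = 0.2493 ≈ 24.9%, i.e. 24.9 centimorgans.

24.9 centimorgans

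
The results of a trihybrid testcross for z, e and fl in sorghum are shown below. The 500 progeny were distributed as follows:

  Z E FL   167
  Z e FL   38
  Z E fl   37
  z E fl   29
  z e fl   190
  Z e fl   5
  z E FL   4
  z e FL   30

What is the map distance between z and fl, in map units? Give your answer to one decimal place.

The two most frequent reciprocal classes, Z E FL and z e fl, are the parental types, so the F1 was Z E FL / z e fl.
The two rarest classes, z E FL and Z e fl, are the double crossovers. Comparing them with the parentals, only the z allele has switched, so z is the middle locus and the order is fl – z – e.
Crossovers in the fl–z interval produce the single-crossover classes Z E fl and z e FL (37 + 30 = 67) plus the double crossovers (9).
RF(fl–z) = (67 + 9) / 500 = 76/500 = 0.1520 → 15.2 map units.

15.2 map units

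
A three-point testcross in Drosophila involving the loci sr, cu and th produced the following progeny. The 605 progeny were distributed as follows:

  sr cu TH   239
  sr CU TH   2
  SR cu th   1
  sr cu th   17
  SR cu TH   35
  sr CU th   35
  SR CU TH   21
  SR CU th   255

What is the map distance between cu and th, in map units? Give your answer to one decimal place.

6.8 map units

The two most frequent reciprocal classes, SR CU th and sr cu TH, are the parental types, so the F1 was SR CU th / sr cu TH.
The two rarest classes, SR cu th and sr CU TH, are the double crossovers. Comparing them with the parentals, only the cu allele has switched, so cu is the middle locus and the order is th – cu – sr.
Crossovers in the th–cu interval produce the single-crossover classes SR CU TH and sr cu th (21 + 17 = 38) plus the double crossovers (3).
RF(th–cu) = (38 + 3) / 605 = 41/605 = 0.0678 → 6.8 map units.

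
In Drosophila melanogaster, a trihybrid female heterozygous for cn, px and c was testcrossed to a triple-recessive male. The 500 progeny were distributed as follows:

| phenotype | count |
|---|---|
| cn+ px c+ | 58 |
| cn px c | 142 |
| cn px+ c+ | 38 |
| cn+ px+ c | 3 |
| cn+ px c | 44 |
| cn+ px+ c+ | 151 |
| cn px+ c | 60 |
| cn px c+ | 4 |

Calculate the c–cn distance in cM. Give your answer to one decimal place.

The two most frequent reciprocal classes, cn+ px+ c+ and cn px c, are the parental types, so the F1 was cn+ px+ c+ / cn px c.
The two rarest classes, cn+ px+ c and cn px c+, are the double crossovers. Comparing them with the parentals, only the c allele has switched, so c is the middle locus and the order is cn – c – px.
Crossovers in the cn–c interval produce the single-crossover classes cn px+ c+ and cn+ px c (38 + 44 = 82) plus the double crossovers (7).
RF(cn–c) = (82 + 7) / 500 = 89/500 = 0.1780 → 17.8 cM.

17.8 cM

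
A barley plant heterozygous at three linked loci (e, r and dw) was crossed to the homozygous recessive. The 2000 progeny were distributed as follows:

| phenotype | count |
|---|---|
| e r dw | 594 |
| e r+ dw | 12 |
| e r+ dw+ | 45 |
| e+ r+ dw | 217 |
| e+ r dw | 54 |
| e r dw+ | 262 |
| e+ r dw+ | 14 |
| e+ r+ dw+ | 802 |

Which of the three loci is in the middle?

r

The two most frequent reciprocal classes, e+ r+ dw+ and e r dw, are the parental types, so the F1 was e+ r+ dw+ / e r dw.
The two rarest classes, e+ r dw+ and e r+ dw, are the double crossovers. Comparing them with the parentals, only the r allele has switched, so r is the middle locus and the order is dw – r – e.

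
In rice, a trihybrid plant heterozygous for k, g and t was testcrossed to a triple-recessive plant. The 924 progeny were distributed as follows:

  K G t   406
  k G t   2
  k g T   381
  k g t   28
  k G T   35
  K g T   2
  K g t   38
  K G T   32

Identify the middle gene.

k

The two most frequent reciprocal classes, K G t and k g T, are the parental types, so the F1 was K G t / k g T.
The two rarest classes, k G t and K g T, are the double crossovers. Comparing them with the parentals, only the k allele has switched, so k is the middle locus and the order is g – k – t.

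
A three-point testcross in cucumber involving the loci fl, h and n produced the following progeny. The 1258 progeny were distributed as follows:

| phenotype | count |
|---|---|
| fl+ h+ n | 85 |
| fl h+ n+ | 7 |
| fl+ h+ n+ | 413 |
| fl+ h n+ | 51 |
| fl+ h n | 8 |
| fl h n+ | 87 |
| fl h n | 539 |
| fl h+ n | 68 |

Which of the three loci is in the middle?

fl

The two most frequent reciprocal classes, fl+ h+ n+ and fl h n, are the parental types, so the F1 was fl+ h+ n+ / fl h n.
The two rarest classes, fl h+ n+ and fl+ h n, are the double crossovers. Comparing them with the parentals, only the fl allele has switched, so fl is the middle locus and the order is n – fl – h.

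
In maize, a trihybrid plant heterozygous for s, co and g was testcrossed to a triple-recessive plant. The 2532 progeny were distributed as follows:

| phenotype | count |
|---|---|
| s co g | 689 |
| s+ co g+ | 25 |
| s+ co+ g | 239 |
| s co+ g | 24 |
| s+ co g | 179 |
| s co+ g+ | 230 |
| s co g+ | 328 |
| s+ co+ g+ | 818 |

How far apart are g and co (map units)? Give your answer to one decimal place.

The two most frequent reciprocal classes, s+ co+ g+ and s co g, are the parental types, so the F1 was s+ co+ g+ / s co g.
The two rarest classes, s+ co g+ and s co+ g, are the double crossovers. Comparing them with the parentals, only the co allele has switched, so co is the middle locus and the order is s – co – g.
Crossovers in the co–g interval produce the single-crossover classes s+ co+ g and s co g+ (239 + 328 = 567) plus the double crossovers (49).
RF(co–g) = (567 + 49) / 2532 = 616/2532 = 0.2433 → 24.3 map units.

24.3 map units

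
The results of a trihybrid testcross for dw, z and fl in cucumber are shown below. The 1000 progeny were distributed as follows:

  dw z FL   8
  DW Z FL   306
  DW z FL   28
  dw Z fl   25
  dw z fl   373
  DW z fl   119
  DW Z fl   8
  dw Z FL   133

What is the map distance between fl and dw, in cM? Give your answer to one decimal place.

26.8 cM

The two most frequent reciprocal classes, DW Z FL and dw z fl, are the parental types, so the F1 was DW Z FL / dw z fl.
The two rarest classes, DW Z fl and dw z FL, are the double crossovers. Comparing them with the parentals, only the fl allele has switched, so fl is the middle locus and the order is dw – fl – z.
Crossovers in the dw–fl interval produce the single-crossover classes dw Z FL and DW z fl (133 + 119 = 252) plus the double crossovers (16).
RF(dw–fl) = (252 + 16) / 1000 = 268/1000 = 0.2680 → 26.8 cM.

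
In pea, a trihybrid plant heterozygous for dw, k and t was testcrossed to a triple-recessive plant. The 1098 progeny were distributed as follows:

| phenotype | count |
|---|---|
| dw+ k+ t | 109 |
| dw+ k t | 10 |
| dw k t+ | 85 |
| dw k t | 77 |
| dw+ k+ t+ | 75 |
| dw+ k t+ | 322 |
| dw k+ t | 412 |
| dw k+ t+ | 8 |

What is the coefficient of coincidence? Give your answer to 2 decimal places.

0.55

The two most frequent reciprocal classes, dw+ k t+ and dw k+ t, are the parental types, so the F1 was dw+ k t+ / dw k+ t.
The two rarest classes, dw+ k t and dw k+ t+, are the double crossovers. Comparing them with the parentals, only the t allele has switched, so t is the middle locus and the order is dw – t – k.
dw–t: (194 + 18)/1098 = 0.1931; t–k: (152 + 18)/1098 = 0.1548.
Expected DCO frequency = 0.1931 × 0.1548 ≈ 0.02989; observed = 18/1098 ≈ 0.01639.
Coefficient of coincidence = 0.01639/0.02989 ≈ 0.55.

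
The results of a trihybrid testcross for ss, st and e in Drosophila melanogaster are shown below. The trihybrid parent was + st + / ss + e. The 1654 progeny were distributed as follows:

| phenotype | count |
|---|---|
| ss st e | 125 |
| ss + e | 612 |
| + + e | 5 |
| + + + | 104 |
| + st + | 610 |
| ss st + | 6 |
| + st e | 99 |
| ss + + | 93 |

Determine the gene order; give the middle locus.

The two rarest classes, ss st + and + + e, are the double crossovers. Comparing them with the parentals, only the ss allele has switched, so ss is the middle locus and the order is e – ss – st.

ss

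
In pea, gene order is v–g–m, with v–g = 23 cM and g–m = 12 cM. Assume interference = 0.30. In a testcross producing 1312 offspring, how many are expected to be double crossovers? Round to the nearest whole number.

25

Map distances give recombination frequencies of 0.230 and 0.120 for the two intervals.
With interference 0.30 (so coincidence = 0.70), expected double-crossover frequency = 0.230 × 0.120 × 0.70 = 0.01932.
Expected number = 0.01932 × 1312 = 25.35 ≈ 25.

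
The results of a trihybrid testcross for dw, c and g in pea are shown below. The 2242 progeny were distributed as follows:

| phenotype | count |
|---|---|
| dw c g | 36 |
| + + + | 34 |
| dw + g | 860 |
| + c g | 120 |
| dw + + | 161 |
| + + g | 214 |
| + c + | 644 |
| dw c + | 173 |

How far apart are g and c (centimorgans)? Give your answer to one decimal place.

The two most frequent reciprocal classes, + c + and dw + g, are the parental types, so the F1 was + c + / dw + g.
The two rarest classes, + + + and dw c g, are the double crossovers. Comparing them with the parentals, only the c allele has switched, so c is the middle locus and the order is dw – c – g.
Crossovers in the c–g interval produce the single-crossover classes + c g and dw + + (120 + 161 = 281) plus the double crossovers (70).
RF(c–g) = (281 + 70) / 2242 = 351/2242 = 0.1566 → 15.7 centimorgans.

15.7 centimorgans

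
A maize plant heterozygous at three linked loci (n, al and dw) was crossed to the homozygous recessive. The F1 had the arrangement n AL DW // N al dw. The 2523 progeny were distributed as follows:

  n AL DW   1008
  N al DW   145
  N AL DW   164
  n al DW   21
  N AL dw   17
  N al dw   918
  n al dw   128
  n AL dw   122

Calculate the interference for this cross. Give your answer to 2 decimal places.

0.05

The two rarest classes, n al DW and N AL dw, are the double crossovers. Comparing them with the parentals, only the al allele has switched, so al is the middle locus and the order is dw – al – n.
dw–al: (267 + 38)/2523 = 0.1209; al–n: (292 + 38)/2523 = 0.1308.
Expected DCO frequency = 0.1209 × 0.1308 ≈ 0.01581; observed = 38/2523 ≈ 0.01506.
Coefficient of coincidence = 0.01506/0.01581 ≈ 0.95; interference = 1 − 0.95 = 0.05.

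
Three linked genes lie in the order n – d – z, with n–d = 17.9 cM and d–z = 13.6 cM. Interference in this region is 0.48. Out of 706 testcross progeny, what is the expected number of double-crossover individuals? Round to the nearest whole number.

9

Map distances give recombination frequencies of 0.179 and 0.136 for the two intervals.
With interference 0.48 (so coincidence = 0.52), expected double-crossover frequency = 0.179 × 0.136 × 0.52 = 0.01266.
Expected number = 0.01266 × 706 = 8.94 ≈ 9.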